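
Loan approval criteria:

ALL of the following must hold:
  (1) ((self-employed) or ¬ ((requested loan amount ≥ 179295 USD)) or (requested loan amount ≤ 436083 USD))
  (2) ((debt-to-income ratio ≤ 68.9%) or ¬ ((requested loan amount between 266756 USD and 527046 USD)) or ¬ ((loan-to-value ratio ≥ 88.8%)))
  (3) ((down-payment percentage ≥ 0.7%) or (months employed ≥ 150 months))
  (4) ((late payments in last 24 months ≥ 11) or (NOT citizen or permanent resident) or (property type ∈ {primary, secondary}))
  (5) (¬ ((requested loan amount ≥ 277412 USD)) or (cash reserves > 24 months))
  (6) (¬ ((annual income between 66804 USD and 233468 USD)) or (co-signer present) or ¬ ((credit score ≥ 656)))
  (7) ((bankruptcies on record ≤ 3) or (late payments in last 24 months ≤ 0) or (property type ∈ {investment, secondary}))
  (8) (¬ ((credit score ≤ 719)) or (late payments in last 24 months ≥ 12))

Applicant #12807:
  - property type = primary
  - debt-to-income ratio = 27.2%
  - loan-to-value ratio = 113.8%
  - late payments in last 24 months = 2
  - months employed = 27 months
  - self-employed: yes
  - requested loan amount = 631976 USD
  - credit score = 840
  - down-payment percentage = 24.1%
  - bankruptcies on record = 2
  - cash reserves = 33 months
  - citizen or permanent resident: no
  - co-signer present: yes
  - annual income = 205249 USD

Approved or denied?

Approved

Atomic conditions:
  self-employed: yes → true
  requested loan amount ≥ 179295 USD: 631976 ≥ 179295 is true
  requested loan amount ≤ 436083 USD: 631976 ≤ 436083 is false
  debt-to-income ratio ≤ 68.9%: 27.2 ≤ 68.9 is true
  requested loan amount between 266756 USD and 527046 USD: 631976 in [266756, 527046] is false
  loan-to-value ratio ≥ 88.8%: 113.8 ≥ 88.8 is true
  down-payment percentage ≥ 0.7%: 24.1 ≥ 0.7 is true
  months employed ≥ 150 months: 27 ≥ 150 is false
  late payments in last 24 months ≥ 11: 2 ≥ 11 is false
  NOT citizen or permanent resident: no → true
  property type ∈ {primary, secondary}: primary is in the set → true
  requested loan amount ≥ 277412 USD: 631976 ≥ 277412 is true
  cash reserves > 24 months: 33 > 24 is true
  annual income between 66804 USD and 233468 USD: 205249 in [66804, 233468] is true
  co-signer present: yes → true
  credit score ≥ 656: 840 ≥ 656 is true
  bankruptcies on record ≤ 3: 2 ≤ 3 is true
  late payments in last 24 months ≤ 0: 2 ≤ 0 is false
  property type ∈ {investment, secondary}: primary is not in the set → false
  credit score ≤ 719: 840 ≤ 719 is false
  late payments in last 24 months ≥ 12: 2 ≥ 12 is false
Combine:
[1.2] NOT true = false
[1] true OR false OR false = true
[2.2] NOT false = true
[2.3] NOT true = false
[2] true OR true OR false = true
[3] true OR false = true
[4] false OR true OR true = true
[5.1] NOT true = false
[5] false OR true = true
[6.1] NOT true = false
[6.3] NOT true = false
[6] false OR true OR false = true
[7] true OR false OR false = true
[8.1] NOT false = true
[8] true OR false = true
[root] true AND true AND true AND true AND true AND true AND true AND true = true
Overall: true → approved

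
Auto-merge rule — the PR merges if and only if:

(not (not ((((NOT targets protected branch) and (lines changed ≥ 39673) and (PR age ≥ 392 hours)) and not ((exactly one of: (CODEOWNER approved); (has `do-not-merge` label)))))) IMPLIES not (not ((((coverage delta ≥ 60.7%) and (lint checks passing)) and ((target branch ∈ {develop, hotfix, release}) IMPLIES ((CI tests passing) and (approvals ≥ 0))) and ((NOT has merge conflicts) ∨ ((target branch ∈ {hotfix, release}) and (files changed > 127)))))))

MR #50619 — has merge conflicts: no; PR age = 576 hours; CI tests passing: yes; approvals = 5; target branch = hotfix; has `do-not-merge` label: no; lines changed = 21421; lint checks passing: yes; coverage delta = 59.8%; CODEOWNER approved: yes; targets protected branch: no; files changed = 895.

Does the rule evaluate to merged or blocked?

Atomic conditions:
  NOT targets protected branch: no → true
  lines changed ≥ 39673: 21421 ≥ 39673 is false
  PR age ≥ 392 hours: 576 ≥ 392 is true
  CODEOWNER approved: yes → true
  has `do-not-merge` label: no → false
  coverage delta ≥ 60.7%: 59.8 ≥ 60.7 is false
  lint checks passing: yes → true
  target branch ∈ {develop, hotfix, release}: hotfix is in the set → true
  CI tests passing: yes → true
  approvals ≥ 0: 5 ≥ 0 is true
  NOT has merge conflicts: no → true
  target branch ∈ {hotfix, release}: hotfix is in the set → true
  files changed > 127: 895 > 127 is true
Combine:
[1.1.1.1] true AND false AND true = false
[1.1.1.2.1] exactly-one(true, false) = true
[1.1.1.2] NOT true = false
[1.1.1] false AND false = false
[1.1] NOT false = true
[1] NOT true = false
[2.1.1.1] false AND true = false
[2.1.1.2.2] true AND true = true
[2.1.1.2] true → true = true
[2.1.1.3.2] true AND true = true
[2.1.1.3] true OR true = true
[2.1.1] false AND true AND true = false
[2.1] NOT false = true
[2] NOT true = false
[root] false → false (antecedent false ⇒ implication holds) = true
Overall: true → merged

Merged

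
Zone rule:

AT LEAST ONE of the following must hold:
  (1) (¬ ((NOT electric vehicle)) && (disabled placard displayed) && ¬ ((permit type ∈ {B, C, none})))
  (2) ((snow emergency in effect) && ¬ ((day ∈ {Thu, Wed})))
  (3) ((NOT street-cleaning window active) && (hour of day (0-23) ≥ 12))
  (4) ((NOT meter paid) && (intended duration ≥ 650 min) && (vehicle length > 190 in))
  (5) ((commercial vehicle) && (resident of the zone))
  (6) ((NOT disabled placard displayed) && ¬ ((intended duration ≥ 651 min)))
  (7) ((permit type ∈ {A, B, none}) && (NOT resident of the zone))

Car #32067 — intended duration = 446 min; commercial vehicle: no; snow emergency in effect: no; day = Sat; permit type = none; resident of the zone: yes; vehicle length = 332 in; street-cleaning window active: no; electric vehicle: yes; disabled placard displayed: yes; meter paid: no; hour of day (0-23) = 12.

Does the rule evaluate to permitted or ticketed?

Atomic conditions:
  NOT electric vehicle: yes → false
  disabled placard displayed: yes → true
  permit type ∈ {B, C, none}: none is in the set → true
  snow emergency in effect: no → false
  day ∈ {Thu, Wed}: Sat is not in the set → false
  NOT street-cleaning window active: no → true
  hour of day (0-23) ≥ 12: 12 ≥ 12 is true
  NOT meter paid: no → true
  intended duration ≥ 650 min: 446 ≥ 650 is false
  vehicle length > 190 in: 332 > 190 is true
  commercial vehicle: no → false
  resident of the zone: yes → true
  NOT disabled placard displayed: yes → false
  intended duration ≥ 651 min: 446 ≥ 651 is false
  permit type ∈ {A, B, none}: none is in the set → true
  NOT resident of the zone: yes → false
Combine:
[1.1] NOT false = true
[1.3] NOT true = false
[1] true AND true AND false = false
[2.2] NOT false = true
[2] false AND true = false
[3] true AND true = true
[4] true AND false AND true = false
[5] false AND true = false
[6.2] NOT false = true
[6] false AND true = false
[7] true AND false = false
[root] false OR false OR true OR false OR false OR false OR false = true
Overall: true → permitted

Permitted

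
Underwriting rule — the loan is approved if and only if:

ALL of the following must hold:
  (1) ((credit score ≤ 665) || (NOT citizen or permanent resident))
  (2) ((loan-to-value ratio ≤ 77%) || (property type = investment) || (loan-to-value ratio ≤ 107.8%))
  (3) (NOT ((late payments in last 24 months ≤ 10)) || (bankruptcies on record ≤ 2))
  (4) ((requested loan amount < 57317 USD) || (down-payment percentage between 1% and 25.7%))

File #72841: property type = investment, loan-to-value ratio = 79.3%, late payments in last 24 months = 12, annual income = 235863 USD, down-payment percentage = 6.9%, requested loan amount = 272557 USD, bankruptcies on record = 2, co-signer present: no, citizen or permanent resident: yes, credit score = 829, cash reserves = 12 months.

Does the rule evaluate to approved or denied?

Denied

Atomic conditions:
  credit score ≤ 665: 829 ≤ 665 is false
  NOT citizen or permanent resident: yes → false
  loan-to-value ratio ≤ 77%: 79.3 ≤ 77 is false
  property type = investment: investment == investment is true
  loan-to-value ratio ≤ 107.8%: 79.3 ≤ 107.8 is true
  late payments in last 24 months ≤ 10: 12 ≤ 10 is false
  bankruptcies on record ≤ 2: 2 ≤ 2 is true
  requested loan amount < 57317 USD: 272557 < 57317 is false
  down-payment percentage between 1% and 25.7%: 6.9 in [1, 25.7] is true
Combine:
[1] false OR false = false
[2] false OR true OR true = true
[3.1] NOT false = true
[3] true OR true = true
[4] false OR true = true
[root] false AND true AND true AND true = false
Overall: false → denied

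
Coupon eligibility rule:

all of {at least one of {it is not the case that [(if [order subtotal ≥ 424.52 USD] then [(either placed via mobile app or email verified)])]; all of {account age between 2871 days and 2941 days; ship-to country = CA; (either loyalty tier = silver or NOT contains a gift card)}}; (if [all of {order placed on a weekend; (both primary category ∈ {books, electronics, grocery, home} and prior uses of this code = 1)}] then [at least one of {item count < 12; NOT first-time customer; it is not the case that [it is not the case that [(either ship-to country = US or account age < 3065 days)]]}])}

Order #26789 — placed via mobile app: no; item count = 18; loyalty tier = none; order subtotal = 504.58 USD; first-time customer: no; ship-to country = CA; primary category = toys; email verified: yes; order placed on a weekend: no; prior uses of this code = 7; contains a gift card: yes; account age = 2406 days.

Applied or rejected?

Atomic conditions:
  order subtotal ≥ 424.52 USD: 504.58 ≥ 424.52 is true
  placed via mobile app: no → false
  email verified: yes → true
  account age between 2871 days and 2941 days: 2406 in [2871, 2941] is false
  ship-to country = CA: CA == CA is true
  loyalty tier = silver: none == silver is false
  NOT contains a gift card: yes → false
  order placed on a weekend: no → false
  primary category ∈ {books, electronics, grocery, home}: toys is not in the set → false
  prior uses of this code = 1: 7 == 1 is false
  item count < 12: 18 < 12 is false
  NOT first-time customer: no → true
  ship-to country = US: CA == US is false
  account age < 3065 days: 2406 < 3065 is true
Combine:
[1.1.1.2] false OR true = true
[1.1.1] true → true = true
[1.1] NOT true = false
[1.2.3] false OR false = false
[1.2] false AND true AND false = false
[1] false OR false = false
[2.1.2] false AND false = false
[2.1] false AND false = false
[2.2.3.1.1] false OR true = true
[2.2.3.1] NOT true = false
[2.2.3] NOT false = true
[2.2] false OR true OR true = true
[2] false → true (antecedent false ⇒ implication holds) = true
[root] false AND true = false
Overall: false → rejected

Rejected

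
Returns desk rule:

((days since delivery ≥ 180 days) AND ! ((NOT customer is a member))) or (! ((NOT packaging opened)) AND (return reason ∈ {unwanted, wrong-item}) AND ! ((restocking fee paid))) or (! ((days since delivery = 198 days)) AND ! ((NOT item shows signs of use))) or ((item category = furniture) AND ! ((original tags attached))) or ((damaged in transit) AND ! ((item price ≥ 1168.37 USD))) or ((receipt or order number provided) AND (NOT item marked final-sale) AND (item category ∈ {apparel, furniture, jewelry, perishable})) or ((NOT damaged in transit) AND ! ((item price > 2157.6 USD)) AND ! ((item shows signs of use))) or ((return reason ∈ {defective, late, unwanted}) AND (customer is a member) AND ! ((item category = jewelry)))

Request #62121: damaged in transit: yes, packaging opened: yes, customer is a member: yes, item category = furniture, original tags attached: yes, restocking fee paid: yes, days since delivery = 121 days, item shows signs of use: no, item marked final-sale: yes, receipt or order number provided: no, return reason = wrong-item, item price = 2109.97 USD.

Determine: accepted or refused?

Atomic conditions:
  days since delivery ≥ 180 days: 121 ≥ 180 is false
  NOT customer is a member: yes → false
  NOT packaging opened: yes → false
  return reason ∈ {unwanted, wrong-item}: wrong-item is in the set → true
  restocking fee paid: yes → true
  days since delivery = 198 days: 121 == 198 is false
  NOT item shows signs of use: no → true
  item category = furniture: furniture == furniture is true
  original tags attached: yes → true
  damaged in transit: yes → true
  item price ≥ 1168.37 USD: 2109.97 ≥ 1168.37 is true
  receipt or order number provided: no → false
  NOT item marked final-sale: yes → false
  item category ∈ {apparel, furniture, jewelry, perishable}: furniture is in the set → true
  NOT damaged in transit: yes → false
  item price > 2157.6 USD: 2109.97 > 2157.6 is false
  item shows signs of use: no → false
  return reason ∈ {defective, late, unwanted}: wrong-item is not in the set → false
  customer is a member: yes → true
  item category = jewelry: furniture == jewelry is false
Combine:
[1.2] NOT false = true
[1] false AND true = false
[2.1] NOT false = true
[2.3] NOT true = false
[2] true AND true AND false = false
[3.1] NOT false = true
[3.2] NOT true = false
[3] true AND false = false
[4.2] NOT true = false
[4] true AND false = false
[5.2] NOT true = false
[5] true AND false = false
[6] false AND false AND true = false
[7.2] NOT false = true
[7.3] NOT false = true
[7] false AND true AND true = false
[8.3] NOT false = true
[8] false AND true AND true = false
[root] false OR false OR false OR false OR false OR false OR false OR false = false
Overall: false → refused

Refused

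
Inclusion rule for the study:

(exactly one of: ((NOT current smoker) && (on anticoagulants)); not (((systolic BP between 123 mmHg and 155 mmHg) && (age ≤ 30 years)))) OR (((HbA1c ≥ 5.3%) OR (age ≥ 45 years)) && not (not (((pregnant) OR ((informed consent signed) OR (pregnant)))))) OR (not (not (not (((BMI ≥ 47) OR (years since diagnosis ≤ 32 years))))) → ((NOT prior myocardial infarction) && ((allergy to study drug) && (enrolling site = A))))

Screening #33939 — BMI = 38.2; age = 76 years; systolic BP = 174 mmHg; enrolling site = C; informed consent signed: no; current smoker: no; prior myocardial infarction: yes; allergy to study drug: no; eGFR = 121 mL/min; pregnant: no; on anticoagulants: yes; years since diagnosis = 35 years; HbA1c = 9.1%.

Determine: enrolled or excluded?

Excluded

Atomic conditions:
  NOT current smoker: no → true
  on anticoagulants: yes → true
  systolic BP between 123 mmHg and 155 mmHg: 174 in [123, 155] is false
  age ≤ 30 years: 76 ≤ 30 is false
  HbA1c ≥ 5.3%: 9.1 ≥ 5.3 is true
  age ≥ 45 years: 76 ≥ 45 is true
  pregnant: no → false
  informed consent signed: no → false
  BMI ≥ 47: 38.2 ≥ 47 is false
  years since diagnosis ≤ 32 years: 35 ≤ 32 is false
  NOT prior myocardial infarction: yes → false
  allergy to study drug: no → false
  enrolling site = A: C == A is false
Combine:
[1.1] true AND true = true
[1.2.1] false AND false = false
[1.2] NOT false = true
[1] exactly-one(true, true) = false
[2.1] true OR true = true
[2.2.1.1.2] false OR false = false
[2.2.1.1] false OR false = false
[2.2.1] NOT false = true
[2.2] NOT true = false
[2] true AND false = false
[3.1.1.1.1] false OR false = false
[3.1.1.1] NOT false = true
[3.1.1] NOT true = false
[3.1] NOT false = true
[3.2.2] false AND false = false
[3.2] false AND false = false
[3] true → false = false
[root] false OR false OR false = false
Overall: false → excluded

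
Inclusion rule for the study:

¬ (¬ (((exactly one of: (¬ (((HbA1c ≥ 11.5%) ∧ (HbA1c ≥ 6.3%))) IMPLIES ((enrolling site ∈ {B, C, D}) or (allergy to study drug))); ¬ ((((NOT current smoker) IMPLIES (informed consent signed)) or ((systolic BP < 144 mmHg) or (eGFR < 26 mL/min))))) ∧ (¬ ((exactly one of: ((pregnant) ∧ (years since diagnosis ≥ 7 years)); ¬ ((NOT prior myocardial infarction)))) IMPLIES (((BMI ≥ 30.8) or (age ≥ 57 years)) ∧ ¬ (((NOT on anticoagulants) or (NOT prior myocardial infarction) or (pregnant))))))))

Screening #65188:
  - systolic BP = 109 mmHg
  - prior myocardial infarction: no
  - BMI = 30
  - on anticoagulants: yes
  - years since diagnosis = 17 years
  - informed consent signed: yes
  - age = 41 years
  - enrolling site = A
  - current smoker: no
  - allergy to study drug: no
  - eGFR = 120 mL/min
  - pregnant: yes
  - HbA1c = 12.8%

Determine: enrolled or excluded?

Enrolled

Atomic conditions:
  HbA1c ≥ 11.5%: 12.8 ≥ 11.5 is true
  HbA1c ≥ 6.3%: 12.8 ≥ 6.3 is true
  enrolling site ∈ {B, C, D}: A is not in the set → false
  allergy to study drug: no → false
  NOT current smoker: no → true
  informed consent signed: yes → true
  systolic BP < 144 mmHg: 109 < 144 is true
  eGFR < 26 mL/min: 120 < 26 is false
  pregnant: yes → true
  years since diagnosis ≥ 7 years: 17 ≥ 7 is true
  NOT prior myocardial infarction: no → true
  BMI ≥ 30.8: 30 ≥ 30.8 is false
  age ≥ 57 years: 41 ≥ 57 is false
  NOT on anticoagulants: yes → false
Combine:
[1.1.1.1.1.1] true AND true = true
[1.1.1.1.1] NOT true = false
[1.1.1.1.2] false OR false = false
[1.1.1.1] false → false (antecedent false ⇒ implication holds) = true
[1.1.1.2.1.1] true → true = true
[1.1.1.2.1.2] true OR false = true
[1.1.1.2.1] true OR true = true
[1.1.1.2] NOT true = false
[1.1.1] exactly-one(true, false) = true
[1.1.2.1.1.1] true AND true = true
[1.1.2.1.1.2] NOT true = false
[1.1.2.1.1] exactly-one(true, false) = true
[1.1.2.1] NOT true = false
[1.1.2.2.1] false OR false = false
[1.1.2.2.2.1] false OR true OR true = true
[1.1.2.2.2] NOT true = false
[1.1.2.2] false AND false = false
[1.1.2] false → false (antecedent false ⇒ implication holds) = true
[1.1] true AND true = true
[1] NOT true = false
[root] NOT false = true
Overall: true → enrolled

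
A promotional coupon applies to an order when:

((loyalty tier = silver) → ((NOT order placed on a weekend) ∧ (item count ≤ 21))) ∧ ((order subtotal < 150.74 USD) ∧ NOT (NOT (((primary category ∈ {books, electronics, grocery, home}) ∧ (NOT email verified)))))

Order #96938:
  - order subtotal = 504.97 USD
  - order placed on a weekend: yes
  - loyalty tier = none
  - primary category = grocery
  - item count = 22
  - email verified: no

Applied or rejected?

Atomic conditions:
  loyalty tier = silver: none == silver is false
  NOT order placed on a weekend: yes → false
  item count ≤ 21: 22 ≤ 21 is false
  order subtotal < 150.74 USD: 504.97 < 150.74 is false
  primary category ∈ {books, electronics, grocery, home}: grocery is in the set → true
  NOT email verified: no → true
Combine:
[1.2] false AND false = false
[1] false → false (antecedent false ⇒ implication holds) = true
[2.2.1.1] true AND true = true
[2.2.1] NOT true = false
[2.2] NOT false = true
[2] false AND true = false
[root] true AND false = false
Overall: false → rejected

Rejected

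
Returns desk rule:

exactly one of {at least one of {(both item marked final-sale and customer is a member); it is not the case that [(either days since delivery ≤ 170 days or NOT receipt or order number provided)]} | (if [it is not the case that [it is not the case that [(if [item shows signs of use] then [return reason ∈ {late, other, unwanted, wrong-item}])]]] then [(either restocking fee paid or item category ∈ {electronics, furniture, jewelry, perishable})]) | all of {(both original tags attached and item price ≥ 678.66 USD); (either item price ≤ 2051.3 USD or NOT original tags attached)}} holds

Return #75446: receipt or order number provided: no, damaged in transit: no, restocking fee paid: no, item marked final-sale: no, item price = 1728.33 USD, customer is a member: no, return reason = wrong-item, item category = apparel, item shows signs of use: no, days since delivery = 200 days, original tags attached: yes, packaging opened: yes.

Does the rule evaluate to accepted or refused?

Accepted

Atomic conditions:
  item marked final-sale: no → false
  customer is a member: no → false
  days since delivery ≤ 170 days: 200 ≤ 170 is false
  NOT receipt or order number provided: no → true
  item shows signs of use: no → false
  return reason ∈ {late, other, unwanted, wrong-item}: wrong-item is in the set → true
  restocking fee paid: no → false
  item category ∈ {electronics, furniture, jewelry, perishable}: apparel is not in the set → false
  original tags attached: yes → true
  item price ≥ 678.66 USD: 1728.33 ≥ 678.66 is true
  item price ≤ 2051.3 USD: 1728.33 ≤ 2051.3 is true
  NOT original tags attached: yes → false
Combine:
[1.1] false AND false = false
[1.2.1] false OR true = true
[1.2] NOT true = false
[1] false OR false = false
[2.1.1.1] false → true (antecedent false ⇒ implication holds) = true
[2.1.1] NOT true = false
[2.1] NOT false = true
[2.2] false OR false = false
[2] true → false = false
[3.1] true AND true = true
[3.2] true OR false = true
[3] true AND true = true
[root] exactly-one(false, false, true) = true
Overall: true → accepted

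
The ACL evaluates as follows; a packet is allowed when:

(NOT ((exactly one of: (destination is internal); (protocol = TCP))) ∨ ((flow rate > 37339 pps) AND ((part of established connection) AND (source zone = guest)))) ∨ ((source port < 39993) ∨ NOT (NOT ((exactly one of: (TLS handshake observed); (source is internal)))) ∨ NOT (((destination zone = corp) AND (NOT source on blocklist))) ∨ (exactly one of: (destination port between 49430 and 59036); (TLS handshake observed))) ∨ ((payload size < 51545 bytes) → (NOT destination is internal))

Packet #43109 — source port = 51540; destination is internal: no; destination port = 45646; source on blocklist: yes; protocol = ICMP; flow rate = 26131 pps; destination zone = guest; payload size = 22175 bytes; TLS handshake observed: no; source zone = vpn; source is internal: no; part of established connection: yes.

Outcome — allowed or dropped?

Allowed

Atomic conditions:
  destination is internal: no → false
  protocol = TCP: ICMP == TCP is false
  flow rate > 37339 pps: 26131 > 37339 is false
  part of established connection: yes → true
  source zone = guest: vpn == guest is false
  source port < 39993: 51540 < 39993 is false
  TLS handshake observed: no → false
  source is internal: no → false
  destination zone = corp: guest == corp is false
  NOT source on blocklist: yes → false
  destination port between 49430 and 59036: 45646 in [49430, 59036] is false
  payload size < 51545 bytes: 22175 < 51545 is true
  NOT destination is internal: no → true
Combine:
[1.1.1] exactly-one(false, false) = false
[1.1] NOT false = true
[1.2.2] true AND false = false
[1.2] false AND false = false
[1] true OR false = true
[2.2.1.1] exactly-one(false, false) = false
[2.2.1] NOT false = true
[2.2] NOT true = false
[2.3.1] false AND false = false
[2.3] NOT false = true
[2.4] exactly-one(false, false) = false
[2] false OR false OR true OR false = true
[3] true → true = true
[root] true OR true OR true = true
Overall: true → allowed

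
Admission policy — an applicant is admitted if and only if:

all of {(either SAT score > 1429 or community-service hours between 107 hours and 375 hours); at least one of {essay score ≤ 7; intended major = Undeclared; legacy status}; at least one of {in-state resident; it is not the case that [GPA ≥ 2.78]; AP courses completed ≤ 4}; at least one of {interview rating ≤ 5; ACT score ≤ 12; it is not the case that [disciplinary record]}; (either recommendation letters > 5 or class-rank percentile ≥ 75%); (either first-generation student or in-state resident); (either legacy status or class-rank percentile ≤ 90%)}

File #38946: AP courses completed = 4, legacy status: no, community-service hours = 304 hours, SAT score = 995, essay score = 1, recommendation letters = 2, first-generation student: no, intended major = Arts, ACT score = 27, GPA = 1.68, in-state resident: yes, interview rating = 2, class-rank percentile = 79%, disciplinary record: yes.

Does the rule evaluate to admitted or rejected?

Admitted

Atomic conditions:
  SAT score > 1429: 995 > 1429 is false
  community-service hours between 107 hours and 375 hours: 304 in [107, 375] is true
  essay score ≤ 7: 1 ≤ 7 is true
  intended major = Undeclared: Arts == Undeclared is false
  legacy status: no → false
  in-state resident: yes → true
  GPA ≥ 2.78: 1.68 ≥ 2.78 is false
  AP courses completed ≤ 4: 4 ≤ 4 is true
  interview rating ≤ 5: 2 ≤ 5 is true
  ACT score ≤ 12: 27 ≤ 12 is false
  disciplinary record: yes → true
  recommendation letters > 5: 2 > 5 is false
  class-rank percentile ≥ 75%: 79 ≥ 75 is true
  first-generation student: no → false
  class-rank percentile ≤ 90%: 79 ≤ 90 is true
Combine:
[1] false OR true = true
[2] true OR false OR false = true
[3.2] NOT false = true
[3] true OR true OR true = true
[4.3] NOT true = false
[4] true OR false OR false = true
[5] false OR true = true
[6] false OR true = true
[7] false OR true = true
[root] true AND true AND true AND true AND true AND true AND true = true
Overall: true → admitted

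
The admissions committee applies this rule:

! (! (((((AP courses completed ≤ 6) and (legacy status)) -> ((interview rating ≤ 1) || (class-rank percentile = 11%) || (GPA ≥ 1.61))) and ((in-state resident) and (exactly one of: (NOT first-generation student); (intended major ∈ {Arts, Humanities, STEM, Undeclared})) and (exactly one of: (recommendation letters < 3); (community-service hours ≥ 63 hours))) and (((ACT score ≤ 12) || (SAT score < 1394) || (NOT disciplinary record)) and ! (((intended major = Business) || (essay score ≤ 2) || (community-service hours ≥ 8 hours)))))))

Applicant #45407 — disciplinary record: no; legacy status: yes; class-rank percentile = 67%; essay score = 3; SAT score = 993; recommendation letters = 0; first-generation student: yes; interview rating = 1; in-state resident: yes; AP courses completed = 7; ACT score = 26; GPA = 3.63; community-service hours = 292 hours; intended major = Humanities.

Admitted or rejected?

Rejected

Atomic conditions:
  AP courses completed ≤ 6: 7 ≤ 6 is false
  legacy status: yes → true
  interview rating ≤ 1: 1 ≤ 1 is true
  class-rank percentile = 11%: 67 == 11 is false
  GPA ≥ 1.61: 3.63 ≥ 1.61 is true
  in-state resident: yes → true
  NOT first-generation student: yes → false
  intended major ∈ {Arts, Humanities, STEM, Undeclared}: Humanities is in the set → true
  recommendation letters < 3: 0 < 3 is true
  community-service hours ≥ 63 hours: 292 ≥ 63 is true
  ACT score ≤ 12: 26 ≤ 12 is false
  SAT score < 1394: 993 < 1394 is true
  NOT disciplinary record: no → true
  intended major = Business: Humanities == Business is false
  essay score ≤ 2: 3 ≤ 2 is false
  community-service hours ≥ 8 hours: 292 ≥ 8 is true
Combine:
[1.1.1.1] false AND true = false
[1.1.1.2] true OR false OR true = true
[1.1.1] false → true (antecedent false ⇒ implication holds) = true
[1.1.2.2] exactly-one(false, true) = true
[1.1.2.3] exactly-one(true, true) = false
[1.1.2] true AND true AND false = false
[1.1.3.1] false OR true OR true = true
[1.1.3.2.1] false OR false OR true = true
[1.1.3.2] NOT true = false
[1.1.3] true AND false = false
[1.1] true AND false AND false = false
[1] NOT false = true
[root] NOT true = false
Overall: false → rejected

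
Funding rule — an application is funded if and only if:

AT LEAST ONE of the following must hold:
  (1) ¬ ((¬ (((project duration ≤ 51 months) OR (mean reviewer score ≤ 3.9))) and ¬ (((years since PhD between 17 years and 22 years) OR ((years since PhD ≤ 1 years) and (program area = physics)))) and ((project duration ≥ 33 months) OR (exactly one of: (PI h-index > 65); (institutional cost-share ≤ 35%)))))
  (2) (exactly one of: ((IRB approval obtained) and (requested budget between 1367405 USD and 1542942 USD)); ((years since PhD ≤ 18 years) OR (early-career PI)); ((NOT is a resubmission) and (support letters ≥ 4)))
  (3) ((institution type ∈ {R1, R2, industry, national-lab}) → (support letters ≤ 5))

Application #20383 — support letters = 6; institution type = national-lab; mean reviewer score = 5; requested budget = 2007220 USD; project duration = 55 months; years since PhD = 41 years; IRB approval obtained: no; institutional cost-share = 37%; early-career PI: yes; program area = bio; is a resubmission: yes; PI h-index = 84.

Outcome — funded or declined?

Funded

Atomic conditions:
  project duration ≤ 51 months: 55 ≤ 51 is false
  mean reviewer score ≤ 3.9: 5 ≤ 3.9 is false
  years since PhD between 17 years and 22 years: 41 in [17, 22] is false
  years since PhD ≤ 1 years: 41 ≤ 1 is false
  program area = physics: bio == physics is false
  project duration ≥ 33 months: 55 ≥ 33 is true
  PI h-index > 65: 84 > 65 is true
  institutional cost-share ≤ 35%: 37 ≤ 35 is false
  IRB approval obtained: no → false
  requested budget between 1367405 USD and 1542942 USD: 2007220 in [1367405, 1542942] is false
  years since PhD ≤ 18 years: 41 ≤ 18 is false
  early-career PI: yes → true
  NOT is a resubmission: yes → false
  support letters ≥ 4: 6 ≥ 4 is true
  institution type ∈ {R1, R2, industry, national-lab}: national-lab is in the set → true
  support letters ≤ 5: 6 ≤ 5 is false
Combine:
[1.1.1.1] false OR false = false
[1.1.1] NOT false = true
[1.1.2.1.2] false AND false = false
[1.1.2.1] false OR false = false
[1.1.2] NOT false = true
[1.1.3.2] exactly-one(true, false) = true
[1.1.3] true OR true = true
[1.1] true AND true AND true = true
[1] NOT true = false
[2.1] false AND false = false
[2.2] false OR true = true
[2.3] false AND true = false
[2] exactly-one(false, true, false) = true
[3] true → false = false
[root] false OR true OR false = true
Overall: true → funded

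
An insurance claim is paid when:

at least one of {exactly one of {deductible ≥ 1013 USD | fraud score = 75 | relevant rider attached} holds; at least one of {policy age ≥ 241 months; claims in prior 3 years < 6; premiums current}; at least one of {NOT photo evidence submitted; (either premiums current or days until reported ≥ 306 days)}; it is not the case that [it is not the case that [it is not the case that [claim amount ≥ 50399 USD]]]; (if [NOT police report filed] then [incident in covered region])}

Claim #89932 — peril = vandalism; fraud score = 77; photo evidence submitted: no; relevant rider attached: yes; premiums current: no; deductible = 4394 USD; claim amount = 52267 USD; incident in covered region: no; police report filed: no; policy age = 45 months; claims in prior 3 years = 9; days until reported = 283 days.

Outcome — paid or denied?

Atomic conditions:
  deductible ≥ 1013 USD: 4394 ≥ 1013 is true
  fraud score = 75: 77 == 75 is false
  relevant rider attached: yes → true
  policy age ≥ 241 months: 45 ≥ 241 is false
  claims in prior 3 years < 6: 9 < 6 is false
  premiums current: no → false
  NOT photo evidence submitted: no → true
  days until reported ≥ 306 days: 283 ≥ 306 is false
  claim amount ≥ 50399 USD: 52267 ≥ 50399 is true
  NOT police report filed: no → true
  incident in covered region: no → false
Combine:
[1] exactly-one(true, false, true) = false
[2] false OR false OR false = false
[3.2] false OR false = false
[3] true OR false = true
[4.1.1] NOT true = false
[4.1] NOT false = true
[4] NOT true = false
[5] true → false = false
[root] false OR false OR true OR false OR false = true
Overall: true → paid

Paid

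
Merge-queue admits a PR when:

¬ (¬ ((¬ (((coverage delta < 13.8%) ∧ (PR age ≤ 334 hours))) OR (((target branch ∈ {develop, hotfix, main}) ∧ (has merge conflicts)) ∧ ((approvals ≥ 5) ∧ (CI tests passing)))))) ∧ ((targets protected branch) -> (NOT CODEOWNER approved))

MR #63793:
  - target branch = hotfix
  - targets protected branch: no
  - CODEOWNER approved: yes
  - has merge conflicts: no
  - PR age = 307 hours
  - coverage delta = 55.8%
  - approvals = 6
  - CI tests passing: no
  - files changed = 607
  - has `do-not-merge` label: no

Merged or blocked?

Atomic conditions:
  coverage delta < 13.8%: 55.8 < 13.8 is false
  PR age ≤ 334 hours: 307 ≤ 334 is true
  target branch ∈ {develop, hotfix, main}: hotfix is in the set → true
  has merge conflicts: no → false
  approvals ≥ 5: 6 ≥ 5 is true
  CI tests passing: no → false
  targets protected branch: no → false
  NOT CODEOWNER approved: yes → false
Combine:
[1.1.1.1.1] false AND true = false
[1.1.1.1] NOT false = true
[1.1.1.2.1] true AND false = false
[1.1.1.2.2] true AND false = false
[1.1.1.2] false AND false = false
[1.1.1] true OR false = true
[1.1] NOT true = false
[1] NOT false = true
[2] false → false (antecedent false ⇒ implication holds) = true
[root] true AND true = true
Overall: true → merged

Merged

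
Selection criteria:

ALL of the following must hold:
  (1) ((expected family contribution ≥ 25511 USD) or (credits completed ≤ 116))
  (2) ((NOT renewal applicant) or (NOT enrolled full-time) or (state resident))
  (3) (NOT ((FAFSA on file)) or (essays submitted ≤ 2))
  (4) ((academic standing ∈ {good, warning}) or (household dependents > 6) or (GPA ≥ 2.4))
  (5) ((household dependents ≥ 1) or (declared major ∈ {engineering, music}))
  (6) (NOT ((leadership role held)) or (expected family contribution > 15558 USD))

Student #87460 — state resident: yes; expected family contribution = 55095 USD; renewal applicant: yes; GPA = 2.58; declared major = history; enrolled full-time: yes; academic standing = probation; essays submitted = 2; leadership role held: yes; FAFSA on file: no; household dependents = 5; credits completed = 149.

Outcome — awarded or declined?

Awarded

Atomic conditions:
  expected family contribution ≥ 25511 USD: 55095 ≥ 25511 is true
  credits completed ≤ 116: 149 ≤ 116 is false
  NOT renewal applicant: yes → false
  NOT enrolled full-time: yes → false
  state resident: yes → true
  FAFSA on file: no → false
  essays submitted ≤ 2: 2 ≤ 2 is true
  academic standing ∈ {good, warning}: probation is not in the set → false
  household dependents > 6: 5 > 6 is false
  GPA ≥ 2.4: 2.58 ≥ 2.4 is true
  household dependents ≥ 1: 5 ≥ 1 is true
  declared major ∈ {engineering, music}: history is not in the set → false
  leadership role held: yes → true
  expected family contribution > 15558 USD: 55095 > 15558 is true
Combine:
[1] true OR false = true
[2] false OR false OR true = true
[3.1] NOT false = true
[3] true OR true = true
[4] false OR false OR true = true
[5] true OR false = true
[6.1] NOT true = false
[6] false OR true = true
[root] true AND true AND true AND true AND true AND true = true
Overall: true → awarded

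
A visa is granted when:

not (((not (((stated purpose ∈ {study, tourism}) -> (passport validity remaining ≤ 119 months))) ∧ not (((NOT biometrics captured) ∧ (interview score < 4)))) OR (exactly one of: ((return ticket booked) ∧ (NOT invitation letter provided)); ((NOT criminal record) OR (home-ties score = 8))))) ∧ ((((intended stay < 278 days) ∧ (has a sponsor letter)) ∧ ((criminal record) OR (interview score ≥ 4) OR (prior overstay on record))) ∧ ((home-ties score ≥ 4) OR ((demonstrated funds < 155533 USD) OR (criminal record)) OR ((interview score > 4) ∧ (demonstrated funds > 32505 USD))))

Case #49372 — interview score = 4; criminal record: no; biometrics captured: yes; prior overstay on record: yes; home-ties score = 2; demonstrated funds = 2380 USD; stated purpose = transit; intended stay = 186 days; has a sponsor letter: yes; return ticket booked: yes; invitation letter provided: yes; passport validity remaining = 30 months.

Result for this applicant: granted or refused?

Refused

Atomic conditions:
  stated purpose ∈ {study, tourism}: transit is not in the set → false
  passport validity remaining ≤ 119 months: 30 ≤ 119 is true
  NOT biometrics captured: yes → false
  interview score < 4: 4 < 4 is false
  return ticket booked: yes → true
  NOT invitation letter provided: yes → false
  NOT criminal record: no → true
  home-ties score = 8: 2 == 8 is false
  intended stay < 278 days: 186 < 278 is true
  has a sponsor letter: yes → true
  criminal record: no → false
  interview score ≥ 4: 4 ≥ 4 is true
  prior overstay on record: yes → true
  home-ties score ≥ 4: 2 ≥ 4 is false
  demonstrated funds < 155533 USD: 2380 < 155533 is true
  interview score > 4: 4 > 4 is false
  demonstrated funds > 32505 USD: 2380 > 32505 is false
Combine:
[1.1.1.1.1] false → true (antecedent false ⇒ implication holds) = true
[1.1.1.1] NOT true = false
[1.1.1.2.1] false AND false = false
[1.1.1.2] NOT false = true
[1.1.1] false AND true = false
[1.1.2.1] true AND false = false
[1.1.2.2] true OR false = true
[1.1.2] exactly-one(false, true) = true
[1.1] false OR true = true
[1] NOT true = false
[2.1.1] true AND true = true
[2.1.2] false OR true OR true = true
[2.1] true AND true = true
[2.2.2] true OR false = true
[2.2.3] false AND false = false
[2.2] false OR true OR false = true
[2] true AND true = true
[root] false AND true = false
Overall: false → refused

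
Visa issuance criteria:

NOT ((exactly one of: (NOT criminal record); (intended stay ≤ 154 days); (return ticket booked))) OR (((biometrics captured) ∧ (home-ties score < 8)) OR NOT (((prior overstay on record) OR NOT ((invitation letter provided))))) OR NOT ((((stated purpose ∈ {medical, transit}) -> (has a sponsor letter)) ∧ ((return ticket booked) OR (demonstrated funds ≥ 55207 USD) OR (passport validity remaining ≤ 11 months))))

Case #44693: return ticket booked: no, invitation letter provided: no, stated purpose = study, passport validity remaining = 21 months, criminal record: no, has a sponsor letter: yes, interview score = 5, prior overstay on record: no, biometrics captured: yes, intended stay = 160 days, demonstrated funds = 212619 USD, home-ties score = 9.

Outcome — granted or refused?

Refused

Atomic conditions:
  NOT criminal record: no → true
  intended stay ≤ 154 days: 160 ≤ 154 is false
  return ticket booked: no → false
  biometrics captured: yes → true
  home-ties score < 8: 9 < 8 is false
  prior overstay on record: no → false
  invitation letter provided: no → false
  stated purpose ∈ {medical, transit}: study is not in the set → false
  has a sponsor letter: yes → true
  demonstrated funds ≥ 55207 USD: 212619 ≥ 55207 is true
  passport validity remaining ≤ 11 months: 21 ≤ 11 is false
Combine:
[1.1] exactly-one(true, false, false) = true
[1] NOT true = false
[2.1] true AND false = false
[2.2.1.2] NOT false = true
[2.2.1] false OR true = true
[2.2] NOT true = false
[2] false OR false = false
[3.1.1] false → true (antecedent false ⇒ implication holds) = true
[3.1.2] false OR true OR false = true
[3.1] true AND true = true
[3] NOT true = false
[root] false OR false OR false = false
Overall: false → refused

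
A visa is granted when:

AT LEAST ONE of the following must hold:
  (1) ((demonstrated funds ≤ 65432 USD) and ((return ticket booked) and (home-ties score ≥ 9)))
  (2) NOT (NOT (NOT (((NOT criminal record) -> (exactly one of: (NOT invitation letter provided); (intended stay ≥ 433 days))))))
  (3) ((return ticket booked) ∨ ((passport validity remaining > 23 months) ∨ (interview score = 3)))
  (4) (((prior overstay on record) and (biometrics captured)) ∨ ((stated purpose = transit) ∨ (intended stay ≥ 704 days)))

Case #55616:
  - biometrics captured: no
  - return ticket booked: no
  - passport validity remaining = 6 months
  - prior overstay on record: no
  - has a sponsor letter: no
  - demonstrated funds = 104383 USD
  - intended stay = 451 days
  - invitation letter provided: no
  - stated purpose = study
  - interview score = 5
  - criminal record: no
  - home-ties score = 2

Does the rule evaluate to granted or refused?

Granted

Atomic conditions:
  demonstrated funds ≤ 65432 USD: 104383 ≤ 65432 is false
  return ticket booked: no → false
  home-ties score ≥ 9: 2 ≥ 9 is false
  NOT criminal record: no → true
  NOT invitation letter provided: no → true
  intended stay ≥ 433 days: 451 ≥ 433 is true
  passport validity remaining > 23 months: 6 > 23 is false
  interview score = 3: 5 == 3 is false
  prior overstay on record: no → false
  biometrics captured: no → false
  stated purpose = transit: study == transit is false
  intended stay ≥ 704 days: 451 ≥ 704 is false
Combine:
[1.2] false AND false = false
[1] false AND false = false
[2.1.1.1.2] exactly-one(true, true) = false
[2.1.1.1] true → false = false
[2.1.1] NOT false = true
[2.1] NOT true = false
[2] NOT false = true
[3.2] false OR false = false
[3] false OR false = false
[4.1] false AND false = false
[4.2] false OR false = false
[4] false OR false = false
[root] false OR true OR false OR false = true
Overall: true → granted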